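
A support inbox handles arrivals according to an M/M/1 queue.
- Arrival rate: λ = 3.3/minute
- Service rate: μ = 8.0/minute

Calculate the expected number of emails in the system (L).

ρ = λ/μ = 3.3/8.0 = 0.4125
For M/M/1: L = λ/(μ-λ)
L = 3.3/(8.0-3.3) = 3.3/4.70
L = 0.7021 emails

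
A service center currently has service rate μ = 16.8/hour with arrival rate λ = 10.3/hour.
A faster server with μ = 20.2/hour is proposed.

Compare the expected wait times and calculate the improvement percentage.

System 1: ρ₁ = 10.3/16.8 = 0.6131, W₁ = 1/(16.8-10.3) = 0.153846
System 2: ρ₂ = 10.3/20.2 = 0.5099, W₂ = 1/(20.2-10.3) = 0.101010
Improvement: (W₁-W₂)/W₁ = (0.153846-0.101010)/0.153846 = 34.34%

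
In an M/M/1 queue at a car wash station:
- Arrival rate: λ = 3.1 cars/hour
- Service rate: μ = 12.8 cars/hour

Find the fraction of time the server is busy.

Server utilization: ρ = λ/μ
ρ = 3.1/12.8 = 0.2422
The server is busy 24.22% of the time.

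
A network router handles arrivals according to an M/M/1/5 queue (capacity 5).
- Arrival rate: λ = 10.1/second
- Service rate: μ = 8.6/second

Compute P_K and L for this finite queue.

ρ = λ/μ = 10.1/8.6 = 1.1744
P₀ = (1-ρ)/(1-ρ^(K+1)) = (1-1.1744)/(1-1.1744^6) = -0.1744/-1.6236 = 0.1074
P_K = P₀×ρ^K = 0.10742 × 1.1744^5 = 0.10742 × 2.2340 = 0.2400
Blocking probability P_5 = 0.2400 (24.00%)
L = ρ[1 - (K+1)ρ^K + Kρ^(K+1)] / [(1-ρ)(1-ρ^(K+1))]
L = 1.1744 × (1 - 6×2.233985 + 5×2.623592) / ((1 - 1.1744) × (1 - 2.623592)) = 2.9616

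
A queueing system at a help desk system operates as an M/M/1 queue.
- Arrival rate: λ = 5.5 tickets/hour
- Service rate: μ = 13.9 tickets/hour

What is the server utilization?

Server utilization: ρ = λ/μ
ρ = 5.5/13.9 = 0.3957
The server is busy 39.57% of the time.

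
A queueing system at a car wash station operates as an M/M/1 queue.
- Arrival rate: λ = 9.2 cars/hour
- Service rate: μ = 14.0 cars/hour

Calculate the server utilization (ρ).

Server utilization: ρ = λ/μ
ρ = 9.2/14.0 = 0.6571
The server is busy 65.71% of the time.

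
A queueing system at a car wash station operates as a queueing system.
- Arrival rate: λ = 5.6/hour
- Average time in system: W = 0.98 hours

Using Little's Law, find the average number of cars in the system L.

Little's Law: L = λW
L = 5.6 × 0.98 = 5.4880 cars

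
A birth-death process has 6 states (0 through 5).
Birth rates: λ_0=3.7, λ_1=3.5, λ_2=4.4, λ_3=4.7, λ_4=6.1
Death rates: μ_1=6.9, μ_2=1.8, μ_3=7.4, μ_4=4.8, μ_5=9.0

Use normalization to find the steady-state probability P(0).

Ratios P(n)/P(0) = (λ₀···λₙ₋₁)/(μ₁···μₙ):
P(1)/P(0) = (3.7)/(6.9) = 0.5362
P(2)/P(0) = (3.7×3.5)/(6.9×1.8) = 1.0427
P(3)/P(0) = (3.7×3.5×4.4)/(6.9×1.8×7.4) = 0.6200
P(4)/P(0) = (3.7×3.5×4.4×4.7)/(6.9×1.8×7.4×4.8) = 0.6071
P(5)/P(0) = (3.7×3.5×4.4×4.7×6.1)/(6.9×1.8×7.4×4.8×9.0) = 0.4114

Normalization: ∑ P(n) = 1
P(0) × (1.0000 + 0.5362 + 1.0427 + 0.6200 + 0.6071 + 0.4114) = 1
P(0) × 4.2174 = 1
P(0) = 1/4.2174 = 0.2371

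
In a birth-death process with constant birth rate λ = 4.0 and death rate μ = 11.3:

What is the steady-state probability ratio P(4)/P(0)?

For constant rates: P(n)/P(0) = (λ/μ)^n
P(4)/P(0) = (4.0/11.3)^4 = 0.3540^4 = 0.01570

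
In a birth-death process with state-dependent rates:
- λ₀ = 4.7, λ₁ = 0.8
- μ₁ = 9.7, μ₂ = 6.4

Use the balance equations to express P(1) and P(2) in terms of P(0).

Balance equations:
State 0: λ₀P₀ = μ₁P₁ → P₁ = (λ₀/μ₁)P₀ = (4.7/9.7)P₀ = 0.4845P₀
State 1: P₂ = (λ₀λ₁)/(μ₁μ₂)P₀ = (4.7×0.8)/(9.7×6.4)P₀ = 0.06057P₀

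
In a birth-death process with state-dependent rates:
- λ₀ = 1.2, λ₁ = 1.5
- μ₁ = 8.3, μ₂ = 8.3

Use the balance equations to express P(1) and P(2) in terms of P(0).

Balance equations:
State 0: λ₀P₀ = μ₁P₁ → P₁ = (λ₀/μ₁)P₀ = (1.2/8.3)P₀ = 0.1446P₀
State 1: P₂ = (λ₀λ₁)/(μ₁μ₂)P₀ = (1.2×1.5)/(8.3×8.3)P₀ = 0.02613P₀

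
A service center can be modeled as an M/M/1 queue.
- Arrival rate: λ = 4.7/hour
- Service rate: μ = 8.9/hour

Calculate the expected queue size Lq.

ρ = λ/μ = 4.7/8.9 = 0.5281
For M/M/1: Lq = λ²/(μ(μ-λ))
Lq = 22.09/(8.9 × 4.20)
Lq = 0.5910 customers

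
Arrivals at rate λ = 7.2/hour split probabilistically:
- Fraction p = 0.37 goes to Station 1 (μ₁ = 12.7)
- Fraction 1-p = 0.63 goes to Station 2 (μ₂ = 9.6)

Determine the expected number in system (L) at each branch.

Effective rates: λ₁ = 7.2×0.37 = 2.664, λ₂ = 7.2×0.63 = 4.536
Station 1: ρ₁ = 2.664/12.7 = 0.20976, L₁ = ρ₁/(1-ρ₁) = 0.20976/(1-0.20976) = 0.2654
Station 2: ρ₂ = 4.536/9.6 = 0.4725, L₂ = ρ₂/(1-ρ₂) = 0.4725/(1-0.4725) = 0.8957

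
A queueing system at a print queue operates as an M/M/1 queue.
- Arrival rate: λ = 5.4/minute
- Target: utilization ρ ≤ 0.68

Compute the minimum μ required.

ρ = λ/μ, so μ = λ/ρ
μ ≥ 5.4/0.68 = 7.9412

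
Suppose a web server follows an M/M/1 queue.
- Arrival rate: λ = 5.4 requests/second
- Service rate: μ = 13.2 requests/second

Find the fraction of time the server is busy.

Server utilization: ρ = λ/μ
ρ = 5.4/13.2 = 0.4091
The server is busy 40.91% of the time.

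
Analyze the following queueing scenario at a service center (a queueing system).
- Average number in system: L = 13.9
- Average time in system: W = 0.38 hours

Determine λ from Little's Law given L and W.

Little's Law: L = λW, so λ = L/W
λ = 13.9/0.38 = 36.5789 customers/hour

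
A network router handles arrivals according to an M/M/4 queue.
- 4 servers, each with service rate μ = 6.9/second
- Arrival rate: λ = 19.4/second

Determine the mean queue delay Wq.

Traffic intensity: ρ = λ/(cμ) = 19.4/(4×6.9) = 0.7029
Since ρ = 0.7029 < 1, system is stable.
Offered load a = λ/μ = cρ = 19.4/6.9 = 2.8116
P₀ = [ Σₙ₌₀^3 aⁿ/n! + a^4/(4!(1-ρ)) ]⁻¹
Σ = a^0/0! + a^1/1! + a^2/2! + a^3/3! = 1.0000 + 2.8116 + 3.9525 + 3.7043 = 11.4684
a^4/(4!(1-ρ)) = 62.49000/(24 × 0.2971014) = 8.7638
P₀ = 1/(11.4684 + 8.7638) = 0.04943
Lq = P₀·a^4·ρ / (4!(1-ρ)²) = 0.049426 × 62.4900 × 0.70290 / (24 × 0.088269) = 1.0248
Wq = Lq/λ = 1.0248/19.4 = 0.05282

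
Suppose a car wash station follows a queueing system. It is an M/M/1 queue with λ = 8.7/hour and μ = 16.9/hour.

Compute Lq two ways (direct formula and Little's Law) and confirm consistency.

Method 1 (direct): Lq = λ²/(μ(μ-λ)) = 75.69/(16.9 × 8.20) = 0.5462

Method 2 (Little's Law):
W = 1/(μ-λ) = 1/8.20 = 0.12195
Wq = W - 1/μ = 0.12195 - 0.059172 = 0.06278
Lq = λWq = 8.7 × 0.06278 = 0.5462 ✔ (matches Method 1)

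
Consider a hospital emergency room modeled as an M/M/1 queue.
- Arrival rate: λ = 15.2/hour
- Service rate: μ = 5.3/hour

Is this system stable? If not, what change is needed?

Stability requires ρ = λ/(cμ) < 1
ρ = 15.2/(1 × 5.3) = 15.2/5.30 = 2.8679
Since 2.8679 ≥ 1, the system is UNSTABLE.
Queue grows without bound. Need μ > λ = 15.2.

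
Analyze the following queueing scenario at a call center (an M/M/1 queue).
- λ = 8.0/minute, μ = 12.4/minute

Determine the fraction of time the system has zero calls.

ρ = λ/μ = 8.0/12.4 = 0.6452
P(0) = 1 - ρ = 1 - 0.6452 = 0.3548
The server is idle 35.48% of the time.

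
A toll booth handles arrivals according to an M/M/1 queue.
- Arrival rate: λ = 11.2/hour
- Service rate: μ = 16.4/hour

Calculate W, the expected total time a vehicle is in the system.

First, compute utilization: ρ = λ/μ = 11.2/16.4 = 0.6829
For M/M/1: W = 1/(μ-λ)
W = 1/(16.4-11.2) = 1/5.20
W = 0.1923 hours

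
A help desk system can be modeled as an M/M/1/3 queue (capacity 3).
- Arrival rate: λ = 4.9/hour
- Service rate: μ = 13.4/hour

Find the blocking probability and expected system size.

ρ = λ/μ = 4.9/13.4 = 0.36567
P₀ = (1-ρ)/(1-ρ^(K+1)) = (1-0.36567)/(1-0.36567^4) = 0.6343/0.9821 = 0.6459
P_K = P₀×ρ^K = 0.6459 × 0.36567^3 = 0.6459 × 0.04890 = 0.03158
Blocking probability P_3 = 0.03158 (3.16%)
L = ρ[1 - (K+1)ρ^K + Kρ^(K+1)] / [(1-ρ)(1-ρ^(K+1))]
L = 0.36567 × (1 - 4×0.04890 + 3×0.01788) / ((1 - 0.36567) × (1 - 0.01788)) = 0.5036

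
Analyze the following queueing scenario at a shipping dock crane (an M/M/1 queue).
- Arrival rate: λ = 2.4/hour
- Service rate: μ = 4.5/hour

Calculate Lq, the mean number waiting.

ρ = λ/μ = 2.4/4.5 = 0.5333
For M/M/1: Lq = λ²/(μ(μ-λ))
Lq = 5.76/(4.5 × 2.10)
Lq = 0.6095 containers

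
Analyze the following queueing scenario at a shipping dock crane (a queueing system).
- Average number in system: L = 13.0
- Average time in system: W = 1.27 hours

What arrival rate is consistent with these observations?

Little's Law: L = λW, so λ = L/W
λ = 13.0/1.27 = 10.2362 containers/hour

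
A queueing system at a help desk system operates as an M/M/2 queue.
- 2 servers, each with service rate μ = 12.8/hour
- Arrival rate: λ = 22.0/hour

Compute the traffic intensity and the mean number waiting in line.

Traffic intensity: ρ = λ/(cμ) = 22.0/(2×12.8) = 0.8594
Since ρ = 0.8594 < 1, system is stable.
Offered load a = λ/μ = cρ = 22.0/12.8 = 1.7188
P₀ = [ Σₙ₌₀^1 aⁿ/n! + a^2/(2!(1-ρ)) ]⁻¹
Σ = a^0/0! + a^1/1! = 1.0000 + 1.7188 = 2.7188
a^2/(2!(1-ρ)) = 2.95410/(2 × 0.140625) = 10.5035
P₀ = 1/(2.7188 + 10.5035) = 0.07563
Lq = P₀·a^2·ρ / (2!(1-ρ)²) = 0.0756303 × 2.95410 × 0.859375 / (2 × 0.0197754) = 4.8545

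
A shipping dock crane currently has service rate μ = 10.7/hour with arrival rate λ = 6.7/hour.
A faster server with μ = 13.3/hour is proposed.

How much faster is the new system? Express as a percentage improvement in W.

System 1: ρ₁ = 6.7/10.7 = 0.6262, W₁ = 1/(10.7-6.7) = 0.25000
System 2: ρ₂ = 6.7/13.3 = 0.5038, W₂ = 1/(13.3-6.7) = 0.15152
Improvement: (W₁-W₂)/W₁ = (0.25000-0.15152)/0.25000 = 39.39%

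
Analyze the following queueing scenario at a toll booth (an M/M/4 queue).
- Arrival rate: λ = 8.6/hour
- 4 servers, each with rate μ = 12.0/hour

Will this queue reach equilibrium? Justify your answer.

Stability requires ρ = λ/(cμ) < 1
ρ = 8.6/(4 × 12.0) = 8.6/48.00 = 0.1792
Since 0.1792 < 1, the system is STABLE.
The servers are busy 17.92% of the time.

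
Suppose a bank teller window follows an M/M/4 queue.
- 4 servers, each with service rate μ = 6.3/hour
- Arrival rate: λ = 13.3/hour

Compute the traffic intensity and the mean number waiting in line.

Traffic intensity: ρ = λ/(cμ) = 13.3/(4×6.3) = 0.5278
Since ρ = 0.5278 < 1, system is stable.
Offered load a = λ/μ = cρ = 13.3/6.3 = 2.1111
P₀ = [ Σₙ₌₀^3 aⁿ/n! + a^4/(4!(1-ρ)) ]⁻¹
Σ = a^0/0! + a^1/1! + a^2/2! + a^3/3! = 1.0000 + 2.1111 + 2.2284 + 1.5681 = 6.9076
a^4/(4!(1-ρ)) = 19.8630/(24 × 0.47222) = 1.7526
P₀ = 1/(6.9076 + 1.7526) = 0.1155
Lq = P₀·a^4·ρ / (4!(1-ρ)²) = 0.1155 × 19.8630 × 0.5278 / (24 × 0.2230) = 0.2262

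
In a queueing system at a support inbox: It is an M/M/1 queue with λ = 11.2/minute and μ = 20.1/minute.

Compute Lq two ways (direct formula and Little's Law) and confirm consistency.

Method 1 (direct): Lq = λ²/(μ(μ-λ)) = 125.44/(20.1 × 8.90) = 0.7012

Method 2 (Little's Law):
W = 1/(μ-λ) = 1/8.90 = 0.11236
Wq = W - 1/μ = 0.11236 - 0.049751 = 0.06261
Lq = λWq = 11.2 × 0.06261 = 0.7012 ✔ (matches Method 1)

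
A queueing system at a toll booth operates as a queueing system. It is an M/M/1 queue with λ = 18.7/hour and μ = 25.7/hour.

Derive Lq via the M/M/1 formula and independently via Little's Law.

Method 1 (direct): Lq = λ²/(μ(μ-λ)) = 349.69/(25.7 × 7.00) = 1.9438

Method 2 (Little's Law):
W = 1/(μ-λ) = 1/7.00 = 0.142857
Wq = W - 1/μ = 0.142857 - 0.0389105 = 0.103947
Lq = λWq = 18.7 × 0.103947 = 1.9438 ✔ (matches Method 1)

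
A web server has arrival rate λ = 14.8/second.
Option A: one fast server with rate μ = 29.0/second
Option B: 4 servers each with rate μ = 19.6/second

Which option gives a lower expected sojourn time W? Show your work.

Option A: single server μ = 29.0 (M/M/1)
  ρ_A = 14.8/29.0 = 0.5103
  W_A = 1/(μ-λ) = 1/(29.0-14.8) = 1/14.20 = 0.07042

Option B: 4 servers μ = 19.6 (M/M/4)
  ρ_B = λ/(cμ) = 14.8/(4×19.6) = 0.1888
  Offered load a = λ/μ = cρ = 14.8/19.6 = 0.7551
  P₀ = [ Σₙ₌₀^3 aⁿ/n! + a^4/(4!(1-ρ)) ]⁻¹
  Σ = a^0/0! + a^1/1! + a^2/2! + a^3/3! = 1.0000 + 0.75510 + 0.28509 + 0.071757 = 2.1119
  a^4/(4!(1-ρ)) = 0.3251/(24 × 0.8112) = 0.01670
  P₀ = 1/(2.1119 + 0.01670) = 0.4698
  Lq = P₀·a^4·ρ / (4!(1-ρ)²) = 0.46978 × 0.32510 × 0.18878 / (24 × 0.65809) = 0.001825
  Wq_B = Lq/λ = 0.001825/14.8 = 0.0001233
  W_B = Wq_B + 1/μ = 0.0001233 + 0.05102 = 0.05114

Since W_B = 0.05114 < W_A = 0.07042, Option B (multiple servers) has the shorter time in system.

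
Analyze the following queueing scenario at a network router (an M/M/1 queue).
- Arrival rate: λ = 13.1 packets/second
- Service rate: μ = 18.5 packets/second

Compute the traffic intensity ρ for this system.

Server utilization: ρ = λ/μ
ρ = 13.1/18.5 = 0.7081
The server is busy 70.81% of the time.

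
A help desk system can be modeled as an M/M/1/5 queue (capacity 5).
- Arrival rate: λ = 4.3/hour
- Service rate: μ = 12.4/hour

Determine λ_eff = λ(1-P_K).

ρ = λ/μ = 4.3/12.4 = 0.34677
P₀ = (1-ρ)/(1-ρ^(K+1)) = (1-0.34677)/(1-0.34677^6) = 0.65323/0.99826 = 0.6544
P_K = P₀×ρ^K = 0.6544 × 0.34677^5 = 0.6544 × 0.005014 = 0.003281
λ_eff = λ(1-P_K) = 4.3 × (1 - 0.003281) = 4.3 × 0.99672 = 4.2859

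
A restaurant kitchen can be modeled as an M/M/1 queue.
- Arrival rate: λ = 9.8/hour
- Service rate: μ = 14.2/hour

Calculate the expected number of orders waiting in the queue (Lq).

ρ = λ/μ = 9.8/14.2 = 0.6901
For M/M/1: Lq = λ²/(μ(μ-λ))
Lq = 96.04/(14.2 × 4.40)
Lq = 1.5371 orders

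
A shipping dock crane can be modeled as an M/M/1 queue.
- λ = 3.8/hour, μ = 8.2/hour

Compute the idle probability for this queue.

ρ = λ/μ = 3.8/8.2 = 0.4634
P(0) = 1 - ρ = 1 - 0.4634 = 0.5366
The server is idle 53.66% of the time.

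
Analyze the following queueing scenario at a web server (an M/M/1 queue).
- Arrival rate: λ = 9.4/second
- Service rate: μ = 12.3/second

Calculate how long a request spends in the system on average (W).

First, compute utilization: ρ = λ/μ = 9.4/12.3 = 0.7642
For M/M/1: W = 1/(μ-λ)
W = 1/(12.3-9.4) = 1/2.90
W = 0.3448 seconds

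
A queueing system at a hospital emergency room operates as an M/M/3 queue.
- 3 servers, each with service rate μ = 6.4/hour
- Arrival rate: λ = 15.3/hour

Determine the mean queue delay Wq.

Traffic intensity: ρ = λ/(cμ) = 15.3/(3×6.4) = 0.7969
Since ρ = 0.7969 < 1, system is stable.
Offered load a = λ/μ = cρ = 15.3/6.4 = 2.3906
P₀ = [ Σₙ₌₀^2 aⁿ/n! + a^3/(3!(1-ρ)) ]⁻¹
Σ = a^0/0! + a^1/1! + a^2/2! = 1.00000 + 2.39062 + 2.85754 = 6.2482
a^3/(3!(1-ρ)) = 13.66263/(6 × 0.2031250) = 11.2104
P₀ = 1/(6.2482 + 11.2104) = 0.05728
Lq = P₀·a^3·ρ / (3!(1-ρ)²) = 0.0572786 × 13.6626 × 0.796875 / (6 × 0.0412598) = 2.5191
Wq = Lq/λ = 2.5191/15.3 = 0.1646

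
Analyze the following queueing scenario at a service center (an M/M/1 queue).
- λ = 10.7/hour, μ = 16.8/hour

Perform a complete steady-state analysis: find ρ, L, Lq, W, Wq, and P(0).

Step 1: ρ = λ/μ = 10.7/16.8 = 0.6369
Step 2: L = λ/(μ-λ) = 10.7/6.10 = 1.7541
Step 3: Lq = λ²/(μ(μ-λ)) = 114.49/(16.8×6.10) = 1.1172
Step 4: W = 1/(μ-λ) = 1/6.10 = 0.16393
Step 5: Wq = λ/(μ(μ-λ)) = 10.7/(16.8×6.10) = 0.1044
Step 6: P(0) = 1-ρ = 0.3631
Verify: L = λW = 10.7×0.16393 = 1.7541 ✔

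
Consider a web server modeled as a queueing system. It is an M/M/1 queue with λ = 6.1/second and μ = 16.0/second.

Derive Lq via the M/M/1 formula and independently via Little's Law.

Method 1 (direct): Lq = λ²/(μ(μ-λ)) = 37.21/(16.0 × 9.90) = 0.2349

Method 2 (Little's Law):
W = 1/(μ-λ) = 1/9.90 = 0.10101
Wq = W - 1/μ = 0.10101 - 0.062500 = 0.03851
Lq = λWq = 6.1 × 0.03851 = 0.2349 ✔ (matches Method 1)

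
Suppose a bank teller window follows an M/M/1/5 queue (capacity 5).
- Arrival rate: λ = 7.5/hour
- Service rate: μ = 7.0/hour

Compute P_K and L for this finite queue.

ρ = λ/μ = 7.5/7.0 = 1.0714
P₀ = (1-ρ)/(1-ρ^(K+1)) = (1-1.0714)/(1-1.0714^6) = -0.07140/-0.5126 = 0.1393
P_K = P₀×ρ^K = 0.1393 × 1.0714^5 = 0.1393 × 1.4118 = 0.1967
Blocking probability P_5 = 0.1967 (19.67%)
L = ρ[1 - (K+1)ρ^K + Kρ^(K+1)] / [(1-ρ)(1-ρ^(K+1))]
L = 1.0714 × (1 - 6×1.411751 + 5×1.512550) / ((1 - 1.0714) × (1 - 1.512550)) = 2.7006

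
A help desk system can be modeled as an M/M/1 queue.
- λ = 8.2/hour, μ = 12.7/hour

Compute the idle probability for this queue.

ρ = λ/μ = 8.2/12.7 = 0.6457
P(0) = 1 - ρ = 1 - 0.6457 = 0.3543
The server is idle 35.43% of the time.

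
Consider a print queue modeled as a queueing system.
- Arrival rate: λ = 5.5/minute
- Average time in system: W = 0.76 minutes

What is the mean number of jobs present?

Little's Law: L = λW
L = 5.5 × 0.76 = 4.1800 jobs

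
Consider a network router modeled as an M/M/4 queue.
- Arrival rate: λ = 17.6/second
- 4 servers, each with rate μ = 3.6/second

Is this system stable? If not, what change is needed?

Stability requires ρ = λ/(cμ) < 1
ρ = 17.6/(4 × 3.6) = 17.6/14.40 = 1.2222
Since 1.2222 ≥ 1, the system is UNSTABLE.
Need c > λ/μ = 17.6/3.6 = 4.89.
Minimum servers needed: c = 5.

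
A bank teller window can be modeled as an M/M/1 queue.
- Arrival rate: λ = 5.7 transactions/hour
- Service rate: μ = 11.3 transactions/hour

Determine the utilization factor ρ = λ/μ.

Server utilization: ρ = λ/μ
ρ = 5.7/11.3 = 0.5044
The server is busy 50.44% of the time.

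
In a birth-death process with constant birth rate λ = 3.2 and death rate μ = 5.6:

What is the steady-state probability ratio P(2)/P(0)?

For constant rates: P(n)/P(0) = (λ/μ)^n
P(2)/P(0) = (3.2/5.6)^2 = 0.5714^2 = 0.3265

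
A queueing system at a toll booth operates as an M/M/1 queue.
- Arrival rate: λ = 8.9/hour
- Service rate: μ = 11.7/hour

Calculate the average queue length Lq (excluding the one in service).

ρ = λ/μ = 8.9/11.7 = 0.7607
For M/M/1: Lq = λ²/(μ(μ-λ))
Lq = 79.21/(11.7 × 2.80)
Lq = 2.4179 vehicles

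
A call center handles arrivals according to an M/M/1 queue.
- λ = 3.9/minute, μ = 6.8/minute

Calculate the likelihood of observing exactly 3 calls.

ρ = λ/μ = 3.9/6.8 = 0.57353
P(n) = (1-ρ)ρⁿ
P(3) = (1-0.57353) × 0.57353^3
P(3) = 0.42647 × 0.18866
P(3) = 0.08046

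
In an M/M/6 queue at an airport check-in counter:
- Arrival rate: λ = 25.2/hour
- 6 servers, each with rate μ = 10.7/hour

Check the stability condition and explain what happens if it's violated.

Stability requires ρ = λ/(cμ) < 1
ρ = 25.2/(6 × 10.7) = 25.2/64.20 = 0.3925
Since 0.3925 < 1, the system is STABLE.
The servers are busy 39.25% of the time.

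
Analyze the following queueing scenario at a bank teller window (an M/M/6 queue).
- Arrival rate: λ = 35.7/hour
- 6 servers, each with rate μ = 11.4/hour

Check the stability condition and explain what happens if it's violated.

Stability requires ρ = λ/(cμ) < 1
ρ = 35.7/(6 × 11.4) = 35.7/68.40 = 0.5219
Since 0.5219 < 1, the system is STABLE.
The servers are busy 52.19% of the time.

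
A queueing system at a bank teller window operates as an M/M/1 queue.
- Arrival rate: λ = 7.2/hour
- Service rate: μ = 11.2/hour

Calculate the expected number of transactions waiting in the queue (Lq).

ρ = λ/μ = 7.2/11.2 = 0.6429
For M/M/1: Lq = λ²/(μ(μ-λ))
Lq = 51.84/(11.2 × 4.00)
Lq = 1.1571 transactions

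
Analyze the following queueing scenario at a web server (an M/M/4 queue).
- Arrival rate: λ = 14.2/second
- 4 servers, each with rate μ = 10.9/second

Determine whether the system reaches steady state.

Stability requires ρ = λ/(cμ) < 1
ρ = 14.2/(4 × 10.9) = 14.2/43.60 = 0.3257
Since 0.3257 < 1, the system is STABLE.
The servers are busy 32.57% of the time.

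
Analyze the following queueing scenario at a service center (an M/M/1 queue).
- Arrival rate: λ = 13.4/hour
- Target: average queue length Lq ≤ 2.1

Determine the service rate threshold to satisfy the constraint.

For M/M/1: Lq = λ²/(μ(μ-λ))
Need Lq ≤ 2.1, i.e. μ(μ-λ) ≥ λ²/2.1
μ² - 13.4μ - 179.56/2.1 ≥ 0  →  μ² - 13.4μ - 85.50476 ≥ 0
Quadratic formula (positive root): μ = [λ + √(λ² + 4×85.50476)]/2
Discriminant: 179.56 + 4×85.50476 = 521.5790, √521.5790 = 22.8381
μ ≥ (13.4 + 22.8381)/2 = 18.1191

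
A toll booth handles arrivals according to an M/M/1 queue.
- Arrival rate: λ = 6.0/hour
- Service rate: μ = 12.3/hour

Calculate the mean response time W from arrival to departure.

First, compute utilization: ρ = λ/μ = 6.0/12.3 = 0.4878
For M/M/1: W = 1/(μ-λ)
W = 1/(12.3-6.0) = 1/6.30
W = 0.1587 hours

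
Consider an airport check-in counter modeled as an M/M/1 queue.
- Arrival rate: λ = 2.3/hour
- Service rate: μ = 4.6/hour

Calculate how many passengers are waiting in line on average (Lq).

ρ = λ/μ = 2.3/4.6 = 0.5000
For M/M/1: Lq = λ²/(μ(μ-λ))
Lq = 5.29/(4.6 × 2.30)
Lq = 0.5000 passengers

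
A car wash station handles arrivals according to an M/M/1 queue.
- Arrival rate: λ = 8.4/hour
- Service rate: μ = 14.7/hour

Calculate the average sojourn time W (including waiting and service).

First, compute utilization: ρ = λ/μ = 8.4/14.7 = 0.5714
For M/M/1: W = 1/(μ-λ)
W = 1/(14.7-8.4) = 1/6.30
W = 0.1587 hours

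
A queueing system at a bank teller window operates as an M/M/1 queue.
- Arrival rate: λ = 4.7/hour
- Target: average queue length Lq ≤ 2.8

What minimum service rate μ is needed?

For M/M/1: Lq = λ²/(μ(μ-λ))
Need Lq ≤ 2.8, i.e. μ(μ-λ) ≥ λ²/2.8
μ² - 4.7μ - 22.09/2.8 ≥ 0  →  μ² - 4.7μ - 7.889286 ≥ 0
Quadratic formula (positive root): μ = [λ + √(λ² + 4×7.889286)]/2
Discriminant: 22.09 + 4×7.889286 = 53.6471, √53.6471 = 7.3244
μ ≥ (4.7 + 7.3244)/2 = 6.0122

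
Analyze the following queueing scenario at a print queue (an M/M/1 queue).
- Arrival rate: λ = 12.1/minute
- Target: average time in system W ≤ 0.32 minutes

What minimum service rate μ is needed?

For M/M/1: W = 1/(μ-λ)
Need W ≤ 0.32, so 1/(μ-λ) ≤ 0.32
μ - λ ≥ 1/0.32 = 3.1250
μ ≥ 12.1 + 3.1250 = 15.2250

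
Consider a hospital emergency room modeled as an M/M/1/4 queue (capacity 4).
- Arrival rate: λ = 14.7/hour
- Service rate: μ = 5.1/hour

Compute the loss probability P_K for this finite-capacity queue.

ρ = λ/μ = 14.7/5.1 = 2.8824
P₀ = (1-ρ)/(1-ρ^(K+1)) = (1-2.8824)/(1-2.8824^5) = -1.8824/-197.9625 = 0.009509
P_K = P₀×ρ^K = 0.009509 × 2.8824^4 = 0.009509 × 69.0267 = 0.6564
Blocking probability = 65.64%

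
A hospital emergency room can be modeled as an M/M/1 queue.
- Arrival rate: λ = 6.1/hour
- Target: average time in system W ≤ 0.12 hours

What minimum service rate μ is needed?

For M/M/1: W = 1/(μ-λ)
Need W ≤ 0.12, so 1/(μ-λ) ≤ 0.12
μ - λ ≥ 1/0.12 = 8.3333
μ ≥ 6.1 + 8.3333 = 14.4333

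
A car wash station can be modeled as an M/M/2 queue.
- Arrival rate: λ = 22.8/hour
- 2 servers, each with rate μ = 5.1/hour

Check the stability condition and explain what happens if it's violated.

Stability requires ρ = λ/(cμ) < 1
ρ = 22.8/(2 × 5.1) = 22.8/10.20 = 2.2353
Since 2.2353 ≥ 1, the system is UNSTABLE.
Need c > λ/μ = 22.8/5.1 = 4.47.
Minimum servers needed: c = 5.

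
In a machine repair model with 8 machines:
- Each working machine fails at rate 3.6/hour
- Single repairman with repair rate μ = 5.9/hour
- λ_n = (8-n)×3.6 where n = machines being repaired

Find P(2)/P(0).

P(2)/P(0) = ∏_{i=0}^{2-1} λ_i/μ_{i+1}
= (8-0)×3.6/5.9 × (8-1)×3.6/5.9
= 20.8492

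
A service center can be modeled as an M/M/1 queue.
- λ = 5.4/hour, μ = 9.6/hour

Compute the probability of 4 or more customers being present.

ρ = λ/μ = 5.4/9.6 = 0.5625
P(N ≥ n) = ρⁿ
P(N ≥ 4) = 0.5625^4
P(N ≥ 4) = 0.1001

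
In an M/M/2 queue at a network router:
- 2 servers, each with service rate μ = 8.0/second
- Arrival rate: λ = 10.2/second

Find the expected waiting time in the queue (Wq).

Traffic intensity: ρ = λ/(cμ) = 10.2/(2×8.0) = 0.6375
Since ρ = 0.6375 < 1, system is stable.
Offered load a = λ/μ = cρ = 10.2/8.0 = 1.2750
P₀ = [ Σₙ₌₀^1 aⁿ/n! + a^2/(2!(1-ρ)) ]⁻¹
Σ = a^0/0! + a^1/1! = 1.0000 + 1.2750 = 2.2750
a^2/(2!(1-ρ)) = 1.6256/(2 × 0.3625) = 2.2422
P₀ = 1/(2.2750 + 2.2422) = 0.2214
Lq = P₀·a^2·ρ / (2!(1-ρ)²) = 0.22137 × 1.6256 × 0.63750 / (2 × 0.13141) = 0.8729
Wq = Lq/λ = 0.8729/10.2 = 0.08558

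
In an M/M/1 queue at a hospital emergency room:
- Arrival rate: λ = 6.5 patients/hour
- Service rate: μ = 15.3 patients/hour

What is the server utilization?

Server utilization: ρ = λ/μ
ρ = 6.5/15.3 = 0.4248
The server is busy 42.48% of the time.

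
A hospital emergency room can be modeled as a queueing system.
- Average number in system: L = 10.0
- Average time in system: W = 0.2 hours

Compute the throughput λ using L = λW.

Little's Law: L = λW, so λ = L/W
λ = 10.0/0.2 = 50.0000 patients/hour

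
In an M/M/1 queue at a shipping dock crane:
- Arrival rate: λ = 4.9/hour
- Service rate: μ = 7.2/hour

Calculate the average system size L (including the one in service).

ρ = λ/μ = 4.9/7.2 = 0.6806
For M/M/1: L = λ/(μ-λ)
L = 4.9/(7.2-4.9) = 4.9/2.30
L = 2.1304 containers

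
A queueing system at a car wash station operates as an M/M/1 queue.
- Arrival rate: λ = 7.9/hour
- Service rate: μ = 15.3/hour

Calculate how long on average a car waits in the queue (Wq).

First, compute utilization: ρ = λ/μ = 7.9/15.3 = 0.5163
For M/M/1: Wq = λ/(μ(μ-λ))
Wq = 7.9/(15.3 × (15.3-7.9))
Wq = 7.9/(15.3 × 7.40)
Wq = 0.06978 hours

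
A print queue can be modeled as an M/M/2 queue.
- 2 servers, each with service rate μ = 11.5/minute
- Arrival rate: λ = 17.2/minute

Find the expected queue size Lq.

Traffic intensity: ρ = λ/(cμ) = 17.2/(2×11.5) = 0.7478
Since ρ = 0.7478 < 1, system is stable.
Offered load a = λ/μ = cρ = 17.2/11.5 = 1.4957
P₀ = [ Σₙ₌₀^1 aⁿ/n! + a^2/(2!(1-ρ)) ]⁻¹
Σ = a^0/0! + a^1/1! = 1.0000 + 1.4957 = 2.4957
a^2/(2!(1-ρ)) = 2.23698/(2 × 0.252174) = 4.4354
P₀ = 1/(2.4957 + 4.4354) = 0.1443
Lq = P₀·a^2·ρ / (2!(1-ρ)²) = 0.144279 × 2.23698 × 0.747826 / (2 × 0.0635917) = 1.8977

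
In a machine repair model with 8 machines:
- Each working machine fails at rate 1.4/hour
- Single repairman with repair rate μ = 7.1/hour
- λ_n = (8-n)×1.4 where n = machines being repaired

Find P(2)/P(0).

P(2)/P(0) = ∏_{i=0}^{2-1} λ_i/μ_{i+1}
= (8-0)×1.4/7.1 × (8-1)×1.4/7.1
= 2.1773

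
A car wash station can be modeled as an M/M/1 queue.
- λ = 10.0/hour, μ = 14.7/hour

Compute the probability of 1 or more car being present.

ρ = λ/μ = 10.0/14.7 = 0.6803
P(N ≥ n) = ρⁿ
P(N ≥ 1) = 0.6803^1
P(N ≥ 1) = 0.6803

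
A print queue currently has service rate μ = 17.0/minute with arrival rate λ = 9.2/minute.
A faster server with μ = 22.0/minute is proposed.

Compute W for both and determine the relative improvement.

System 1: ρ₁ = 9.2/17.0 = 0.5412, W₁ = 1/(17.0-9.2) = 0.1282
System 2: ρ₂ = 9.2/22.0 = 0.4182, W₂ = 1/(22.0-9.2) = 0.07812
Improvement: (W₁-W₂)/W₁ = (0.1282-0.07812)/0.1282 = 39.06%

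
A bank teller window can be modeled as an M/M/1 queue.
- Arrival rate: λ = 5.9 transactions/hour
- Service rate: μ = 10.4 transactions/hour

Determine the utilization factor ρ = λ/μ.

Server utilization: ρ = λ/μ
ρ = 5.9/10.4 = 0.5673
The server is busy 56.73% of the time.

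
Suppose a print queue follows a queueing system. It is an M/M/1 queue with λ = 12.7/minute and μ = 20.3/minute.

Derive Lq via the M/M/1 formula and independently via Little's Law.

Method 1 (direct): Lq = λ²/(μ(μ-λ)) = 161.29/(20.3 × 7.60) = 1.0454

Method 2 (Little's Law):
W = 1/(μ-λ) = 1/7.60 = 0.131579
Wq = W - 1/μ = 0.131579 - 0.0492611 = 0.082318
Lq = λWq = 12.7 × 0.082318 = 1.0454 ✔ (matches Method 1)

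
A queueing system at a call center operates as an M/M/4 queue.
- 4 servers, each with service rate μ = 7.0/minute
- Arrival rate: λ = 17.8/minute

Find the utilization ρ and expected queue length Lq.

Traffic intensity: ρ = λ/(cμ) = 17.8/(4×7.0) = 0.6357
Since ρ = 0.6357 < 1, system is stable.
Offered load a = λ/μ = cρ = 17.8/7.0 = 2.5429
P₀ = [ Σₙ₌₀^3 aⁿ/n! + a^4/(4!(1-ρ)) ]⁻¹
Σ = a^0/0! + a^1/1! + a^2/2! + a^3/3! = 1.00000 + 2.54286 + 3.23306 + 2.74040 = 9.5163
a^4/(4!(1-ρ)) = 41.8107/(24 × 0.364286) = 4.7823
P₀ = 1/(9.5163 + 4.7823) = 0.06994
Lq = P₀·a^4·ρ / (4!(1-ρ)²) = 0.06994 × 41.8107 × 0.6357 / (24 × 0.1327) = 0.5837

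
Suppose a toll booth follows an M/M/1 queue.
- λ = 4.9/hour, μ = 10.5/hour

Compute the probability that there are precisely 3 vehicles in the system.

ρ = λ/μ = 4.9/10.5 = 0.46667
P(n) = (1-ρ)ρⁿ
P(3) = (1-0.46667) × 0.46667^3
P(3) = 0.53333 × 0.10163
P(3) = 0.05420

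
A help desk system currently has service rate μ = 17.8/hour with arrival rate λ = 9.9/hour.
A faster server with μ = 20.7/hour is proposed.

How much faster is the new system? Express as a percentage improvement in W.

System 1: ρ₁ = 9.9/17.8 = 0.5562, W₁ = 1/(17.8-9.9) = 0.12658
System 2: ρ₂ = 9.9/20.7 = 0.4783, W₂ = 1/(20.7-9.9) = 0.092593
Improvement: (W₁-W₂)/W₁ = (0.12658-0.092593)/0.12658 = 26.85%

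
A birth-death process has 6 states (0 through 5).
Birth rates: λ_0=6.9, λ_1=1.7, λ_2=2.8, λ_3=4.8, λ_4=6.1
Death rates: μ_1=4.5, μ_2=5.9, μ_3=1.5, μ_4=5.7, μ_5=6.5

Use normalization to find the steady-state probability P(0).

Ratios P(n)/P(0) = (λ₀···λₙ₋₁)/(μ₁···μₙ):
P(1)/P(0) = (6.9)/(4.5) = 1.5333
P(2)/P(0) = (6.9×1.7)/(4.5×5.9) = 0.4418
P(3)/P(0) = (6.9×1.7×2.8)/(4.5×5.9×1.5) = 0.8247
P(4)/P(0) = (6.9×1.7×2.8×4.8)/(4.5×5.9×1.5×5.7) = 0.6945
P(5)/P(0) = (6.9×1.7×2.8×4.8×6.1)/(4.5×5.9×1.5×5.7×6.5) = 0.6518

Normalization: ∑ P(n) = 1
P(0) × (1.0000 + 1.5333 + 0.4418 + 0.8247 + 0.6945 + 0.6518) = 1
P(0) × 5.1461 = 1
P(0) = 1/5.1461 = 0.1943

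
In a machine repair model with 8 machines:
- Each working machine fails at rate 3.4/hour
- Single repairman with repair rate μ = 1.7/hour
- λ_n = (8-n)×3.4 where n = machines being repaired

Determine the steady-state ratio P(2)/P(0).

P(2)/P(0) = ∏_{i=0}^{2-1} λ_i/μ_{i+1}
= (8-0)×3.4/1.7 × (8-1)×3.4/1.7
= 224.0000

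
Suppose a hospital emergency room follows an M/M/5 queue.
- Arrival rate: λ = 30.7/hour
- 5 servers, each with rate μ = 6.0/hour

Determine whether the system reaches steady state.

Stability requires ρ = λ/(cμ) < 1
ρ = 30.7/(5 × 6.0) = 30.7/30.00 = 1.0233
Since 1.0233 ≥ 1, the system is UNSTABLE.
Need c > λ/μ = 30.7/6.0 = 5.12.
Minimum servers needed: c = 6.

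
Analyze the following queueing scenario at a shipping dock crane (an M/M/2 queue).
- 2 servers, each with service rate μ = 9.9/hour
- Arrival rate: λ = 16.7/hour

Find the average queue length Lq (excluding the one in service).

Traffic intensity: ρ = λ/(cμ) = 16.7/(2×9.9) = 0.8434
Since ρ = 0.8434 < 1, system is stable.
Offered load a = λ/μ = cρ = 16.7/9.9 = 1.6869
P₀ = [ Σₙ₌₀^1 aⁿ/n! + a^2/(2!(1-ρ)) ]⁻¹
Σ = a^0/0! + a^1/1! = 1.0000 + 1.6869 = 2.6869
a^2/(2!(1-ρ)) = 2.84553/(2 × 0.156566) = 9.0873
P₀ = 1/(2.6869 + 9.0873) = 0.08493
Lq = P₀·a^2·ρ / (2!(1-ρ)²) = 0.0849315 × 2.84553 × 0.843434 / (2 × 0.0245128) = 4.1578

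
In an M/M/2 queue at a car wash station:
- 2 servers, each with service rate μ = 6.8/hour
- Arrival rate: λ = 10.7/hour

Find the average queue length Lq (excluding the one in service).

Traffic intensity: ρ = λ/(cμ) = 10.7/(2×6.8) = 0.7868
Since ρ = 0.7868 < 1, system is stable.
Offered load a = λ/μ = cρ = 10.7/6.8 = 1.5735
P₀ = [ Σₙ₌₀^1 aⁿ/n! + a^2/(2!(1-ρ)) ]⁻¹
Σ = a^0/0! + a^1/1! = 1.0000 + 1.5735 = 2.5735
a^2/(2!(1-ρ)) = 2.47599/(2 × 0.213235) = 5.8058
P₀ = 1/(2.5735 + 5.8058) = 0.1193
Lq = P₀·a^2·ρ / (2!(1-ρ)²) = 0.119342 × 2.47599 × 0.786765 / (2 × 0.0454693) = 2.5565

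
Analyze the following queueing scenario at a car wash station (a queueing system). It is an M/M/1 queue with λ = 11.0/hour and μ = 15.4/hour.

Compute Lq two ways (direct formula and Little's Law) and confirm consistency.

Method 1 (direct): Lq = λ²/(μ(μ-λ)) = 121.00/(15.4 × 4.40) = 1.7857

Method 2 (Little's Law):
W = 1/(μ-λ) = 1/4.40 = 0.22727
Wq = W - 1/μ = 0.22727 - 0.064935 = 0.16234
Lq = λWq = 11.0 × 0.16234 = 1.7857 ✔ (matches Method 1)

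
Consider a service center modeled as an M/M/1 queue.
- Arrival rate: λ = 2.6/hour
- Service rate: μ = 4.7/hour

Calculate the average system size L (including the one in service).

ρ = λ/μ = 2.6/4.7 = 0.5532
For M/M/1: L = λ/(μ-λ)
L = 2.6/(4.7-2.6) = 2.6/2.10
L = 1.2381 customers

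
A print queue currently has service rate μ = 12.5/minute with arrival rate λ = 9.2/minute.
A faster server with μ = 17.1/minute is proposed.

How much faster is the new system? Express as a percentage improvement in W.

System 1: ρ₁ = 9.2/12.5 = 0.7360, W₁ = 1/(12.5-9.2) = 0.30303
System 2: ρ₂ = 9.2/17.1 = 0.5380, W₂ = 1/(17.1-9.2) = 0.12658
Improvement: (W₁-W₂)/W₁ = (0.30303-0.12658)/0.30303 = 58.23%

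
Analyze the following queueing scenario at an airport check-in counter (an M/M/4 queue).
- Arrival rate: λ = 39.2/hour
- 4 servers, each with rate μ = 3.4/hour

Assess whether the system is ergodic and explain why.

Stability requires ρ = λ/(cμ) < 1
ρ = 39.2/(4 × 3.4) = 39.2/13.60 = 2.8824
Since 2.8824 ≥ 1, the system is UNSTABLE.
Need c > λ/μ = 39.2/3.4 = 11.53.
Minimum servers needed: c = 12.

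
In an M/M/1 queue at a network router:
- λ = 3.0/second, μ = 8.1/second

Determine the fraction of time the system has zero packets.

ρ = λ/μ = 3.0/8.1 = 0.3704
P(0) = 1 - ρ = 1 - 0.3704 = 0.6296
The server is idle 62.96% of the time.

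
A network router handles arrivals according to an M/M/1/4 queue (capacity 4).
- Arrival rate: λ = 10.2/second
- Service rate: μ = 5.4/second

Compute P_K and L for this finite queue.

ρ = λ/μ = 10.2/5.4 = 1.8889
P₀ = (1-ρ)/(1-ρ^(K+1)) = (1-1.8889)/(1-1.8889^5) = -0.8889/-23.0461 = 0.03857
P_K = P₀×ρ^K = 0.03857 × 1.8889^4 = 0.03857 × 12.7302 = 0.4910
Blocking probability P_4 = 0.4910 (49.10%)
L = ρ[1 - (K+1)ρ^K + Kρ^(K+1)] / [(1-ρ)(1-ρ^(K+1))]
L = 1.8889 × (1 - 5×12.7302 + 4×24.0461) / ((1 - 1.8889) × (1 - 24.0461)) = 3.0920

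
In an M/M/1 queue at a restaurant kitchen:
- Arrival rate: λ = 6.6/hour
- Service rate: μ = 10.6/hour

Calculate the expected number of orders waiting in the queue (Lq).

ρ = λ/μ = 6.6/10.6 = 0.6226
For M/M/1: Lq = λ²/(μ(μ-λ))
Lq = 43.56/(10.6 × 4.00)
Lq = 1.0274 orders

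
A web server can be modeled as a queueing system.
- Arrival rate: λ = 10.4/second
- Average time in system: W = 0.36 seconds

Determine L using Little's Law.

Little's Law: L = λW
L = 10.4 × 0.36 = 3.7440 requests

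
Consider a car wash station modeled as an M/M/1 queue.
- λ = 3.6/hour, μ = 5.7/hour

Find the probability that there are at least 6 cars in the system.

ρ = λ/μ = 3.6/5.7 = 0.63158
P(N ≥ n) = ρⁿ
P(N ≥ 6) = 0.63158^6
P(N ≥ 6) = 0.06347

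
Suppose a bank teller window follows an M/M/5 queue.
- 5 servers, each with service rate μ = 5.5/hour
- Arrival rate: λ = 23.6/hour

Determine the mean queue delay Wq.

Traffic intensity: ρ = λ/(cμ) = 23.6/(5×5.5) = 0.8582
Since ρ = 0.8582 < 1, system is stable.
Offered load a = λ/μ = cρ = 23.6/5.5 = 4.2909
P₀ = [ Σₙ₌₀^4 aⁿ/n! + a^5/(5!(1-ρ)) ]⁻¹
Σ = a^0/0! + a^1/1! + a^2/2! + a^3/3! + a^4/4! = 1.0000 + 4.2909 + 9.2060 + 13.1673 + 14.1249 = 41.7891
a^5/(5!(1-ρ)) = 1454.6100/(120 × 0.1418182) = 85.4739
P₀ = 1/(41.7891 + 85.4739) = 0.007858
Lq = P₀·a^5·ρ / (5!(1-ρ)²) = 0.00785775 × 1454.6100 × 0.858182 / (120 × 0.0201124) = 4.0642
Wq = Lq/λ = 4.0642/23.6 = 0.1722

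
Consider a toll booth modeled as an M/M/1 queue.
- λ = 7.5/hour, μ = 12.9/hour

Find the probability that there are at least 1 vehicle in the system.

ρ = λ/μ = 7.5/12.9 = 0.5814
P(N ≥ n) = ρⁿ
P(N ≥ 1) = 0.5814^1
P(N ≥ 1) = 0.5814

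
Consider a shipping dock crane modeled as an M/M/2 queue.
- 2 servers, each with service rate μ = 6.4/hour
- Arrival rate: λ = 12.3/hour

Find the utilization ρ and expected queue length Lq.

Traffic intensity: ρ = λ/(cμ) = 12.3/(2×6.4) = 0.9609
Since ρ = 0.9609 < 1, system is stable.
Offered load a = λ/μ = cρ = 12.3/6.4 = 1.9219
P₀ = [ Σₙ₌₀^1 aⁿ/n! + a^2/(2!(1-ρ)) ]⁻¹
Σ = a^0/0! + a^1/1! = 1.0000 + 1.9219 = 2.9219
a^2/(2!(1-ρ)) = 3.69360/(2 × 0.0390625) = 47.2781
P₀ = 1/(2.9219 + 47.2781) = 0.01992
Lq = P₀·a^2·ρ / (2!(1-ρ)²) = 0.01992032 × 3.693604 × 0.9609375 / (2 × 0.001525879) = 23.1682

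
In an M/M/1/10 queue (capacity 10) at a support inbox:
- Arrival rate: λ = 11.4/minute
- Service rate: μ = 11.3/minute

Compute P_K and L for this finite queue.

ρ = λ/μ = 11.4/11.3 = 1.00885
P₀ = (1-ρ)/(1-ρ^(K+1)) = (1-1.00885)/(1-1.00885^11) = -0.0088500/-0.10177 = 0.08696
P_K = P₀×ρ^K = 0.08696 × 1.00885^10 = 0.08696 × 1.0921 = 0.09497
Blocking probability P_10 = 0.09497 (9.50%)
L = ρ[1 - (K+1)ρ^K + Kρ^(K+1)] / [(1-ρ)(1-ρ^(K+1))]
L = 1.00885 × (1 - 11×1.092108993 + 10×1.101774158) / ((1 - 1.00885) × (1 - 1.101774158)) = 5.0881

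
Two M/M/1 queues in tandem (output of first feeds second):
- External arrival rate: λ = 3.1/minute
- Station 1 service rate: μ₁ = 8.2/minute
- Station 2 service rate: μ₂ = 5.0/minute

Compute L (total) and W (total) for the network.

By Jackson's theorem, each station behaves as independent M/M/1.
Station 1: ρ₁ = 3.1/8.2 = 0.3780, L₁ = ρ₁/(1-ρ₁) = λ/(μ₁-λ) = 3.1/5.10 = 0.6078
Station 2: ρ₂ = 3.1/5.0 = 0.6200, L₂ = ρ₂/(1-ρ₂) = λ/(μ₂-λ) = 3.1/1.90 = 1.6316
Total: L = L₁ + L₂ = 0.6078 + 1.6316 = 2.2394
W = L/λ = 2.2394/3.1 = 0.7224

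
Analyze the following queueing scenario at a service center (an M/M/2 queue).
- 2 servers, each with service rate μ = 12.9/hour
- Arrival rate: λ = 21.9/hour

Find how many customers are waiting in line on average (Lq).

Traffic intensity: ρ = λ/(cμ) = 21.9/(2×12.9) = 0.8488
Since ρ = 0.8488 < 1, system is stable.
Offered load a = λ/μ = cρ = 21.9/12.9 = 1.6977
P₀ = [ Σₙ₌₀^1 aⁿ/n! + a^2/(2!(1-ρ)) ]⁻¹
Σ = a^0/0! + a^1/1! = 1.0000 + 1.6977 = 2.6977
a^2/(2!(1-ρ)) = 2.88210/(2 × 0.151163) = 9.5331
P₀ = 1/(2.6977 + 9.5331) = 0.08176
Lq = P₀·a^2·ρ / (2!(1-ρ)²) = 0.0817610 × 2.88210 × 0.848837 / (2 × 0.0228502) = 4.3768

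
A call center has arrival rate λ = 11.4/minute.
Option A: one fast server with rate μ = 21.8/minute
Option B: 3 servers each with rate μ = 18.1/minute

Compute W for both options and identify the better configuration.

Option A: single server μ = 21.8 (M/M/1)
  ρ_A = 11.4/21.8 = 0.5229
  W_A = 1/(μ-λ) = 1/(21.8-11.4) = 1/10.40 = 0.09615

Option B: 3 servers μ = 18.1 (M/M/3)
  ρ_B = λ/(cμ) = 11.4/(3×18.1) = 0.2099
  Offered load a = λ/μ = cρ = 11.4/18.1 = 0.6298
  P₀ = [ Σₙ₌₀^2 aⁿ/n! + a^3/(3!(1-ρ)) ]⁻¹
  Σ = a^0/0! + a^1/1! + a^2/2! = 1.0000 + 0.62983 + 0.19835 = 1.8282
  a^3/(3!(1-ρ)) = 0.24985/(6 × 0.79006) = 0.05271
  P₀ = 1/(1.8282 + 0.05271) = 0.5317
  Lq = P₀·a^3·ρ / (3!(1-ρ)²) = 0.531664 × 0.249850 × 0.209945 / (6 × 0.624187) = 0.007447
  Wq_B = Lq/λ = 0.007447/11.4 = 0.0006532
  W_B = Wq_B + 1/μ = 0.0006532 + 0.05525 = 0.05590

Since W_B = 0.05590 < W_A = 0.09615, Option B (multiple servers) has the shorter time in system.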